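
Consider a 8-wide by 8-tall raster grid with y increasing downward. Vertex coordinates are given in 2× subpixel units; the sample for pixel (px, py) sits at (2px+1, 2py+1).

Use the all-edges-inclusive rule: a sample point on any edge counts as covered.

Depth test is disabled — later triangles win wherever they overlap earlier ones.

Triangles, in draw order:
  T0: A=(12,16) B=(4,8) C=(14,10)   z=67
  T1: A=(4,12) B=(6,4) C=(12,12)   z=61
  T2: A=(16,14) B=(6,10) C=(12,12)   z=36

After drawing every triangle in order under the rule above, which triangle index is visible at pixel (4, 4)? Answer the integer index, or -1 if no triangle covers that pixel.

T0:
  2·area = 64
  edge (12, 16)→(4, 8): d=(-8,-8) inclusive
  edge (4, 8)→(14, 10): d=(10,2) inclusive
  edge (14, 10)→(12, 16): d=(-2,6) inclusive
    (0,2)@(1, 5): e=[0,-24,88] → ·  [on edge]
    (1,3)@(3, 7): e=[0,-8,72] → ·  [on edge]
    (7,3)@(15, 7): e=[96,-32,0] → ·  [on edge]
    (2,4)@(5, 9): e=[0,8,56] → #  [on edge]
    (3,4)@(7, 9): e=[16,4,44] → #
    (4,4)@(9, 9): e=[32,0,32] → #  [on edge]
    (5,4)@(11, 9): e=[48,-4,20] → ·
    (2,5)@(5, 11): e=[-16,28,52] → ·
    (3,5)@(7, 11): e=[0,24,40] → #  [on edge]
    (5,5)@(11, 11): e=[32,16,16] → #
    (6,5)@(13, 11): e=[48,12,4] → #
    (7,5)@(15, 11): e=[64,8,-8] → ·
    (4,6)@(9, 13): e=[0,40,24] → #  [on edge]
    (6,6)@(13, 13): e=[32,32,0] → #  [on edge]
    (5,7)@(11, 15): e=[0,56,8] → #  [on edge]
  covered (11 px):
    · · · · · · · ·
    · · · · · · · ·
    · · · · · · · ·
    · · · · · · · ·
    · · # # # · · ·
    · · · # # # # ·
    · · · · # # # ·
    · · · · · # · ·
T1:
  2·area = 64
  edge (4, 12)→(6, 4): d=(2,-8) inclusive
  edge (6, 4)→(12, 12): d=(6,8) inclusive
  edge (12, 12)→(4, 12): d=(-8,0) inclusive
    (3,3)@(7, 7): e=[14,10,40] → #
    (4,3)@(9, 7): e=[30,-6,40] → ·
    (2,4)@(5, 9): e=[2,38,24] → #
    (4,4)@(9, 9): e=[34,6,24] → #
    (5,4)@(11, 9): e=[50,-10,24] → ·
    (2,5)@(5, 11): e=[6,50,8] → #
    (5,5)@(11, 11): e=[54,2,8] → #
    (6,5)@(13, 11): e=[70,-14,8] → ·
    (2,6)@(5, 13): e=[10,62,-8] → ·
    (3,6)@(7, 13): e=[26,46,-8] → ·
    (4,6)@(9, 13): e=[42,30,-8] → ·
    (5,6)@(11, 13): e=[58,14,-8] → ·
  covered (8 px):
    · · · · · · · ·
    · · · · · · · ·
    · · · · · · · ·
    · · · # · · · ·
    · · # # # · · ·
    · · # # # # · ·
    · · · · · · · ·
    · · · · · · · ·
T2:
  2·area = 4
  edge (16, 14)→(6, 10): d=(-10,-4) inclusive
  edge (6, 10)→(12, 12): d=(6,2) inclusive
  edge (12, 12)→(16, 14): d=(4,2) inclusive
    (1,4)@(3, 9): e=[-2,0,6] → ·  [on edge]
    (4,5)@(9, 11): e=[2,0,2] → #  [on edge]
    (5,5)@(11, 11): e=[10,-4,-2] → ·
    (4,6)@(9, 13): e=[-18,12,10] → ·
    (7,6)@(15, 13): e=[6,0,-2] → ·  [on edge]
  covered (1 px):
    · · · · · · · ·
    · · · · · · · ·
    · · · · · · · ·
    · · · · · · · ·
    · · · · · · · ·
    · · · · # · · ·
    · · · · · · · ·
    · · · · · · · ·

Z-buffer (winner per pixel, '.' = empty):
  . . . . . . . .
  . . . . . . . .
  . . . . . . . .
  . . . 1 . . . .
  . . 1 1 1 . . .
  . . 1 1 2 1 0 .
  . . . . 0 0 0 .
  . . . . . 0 . .

Answer: 1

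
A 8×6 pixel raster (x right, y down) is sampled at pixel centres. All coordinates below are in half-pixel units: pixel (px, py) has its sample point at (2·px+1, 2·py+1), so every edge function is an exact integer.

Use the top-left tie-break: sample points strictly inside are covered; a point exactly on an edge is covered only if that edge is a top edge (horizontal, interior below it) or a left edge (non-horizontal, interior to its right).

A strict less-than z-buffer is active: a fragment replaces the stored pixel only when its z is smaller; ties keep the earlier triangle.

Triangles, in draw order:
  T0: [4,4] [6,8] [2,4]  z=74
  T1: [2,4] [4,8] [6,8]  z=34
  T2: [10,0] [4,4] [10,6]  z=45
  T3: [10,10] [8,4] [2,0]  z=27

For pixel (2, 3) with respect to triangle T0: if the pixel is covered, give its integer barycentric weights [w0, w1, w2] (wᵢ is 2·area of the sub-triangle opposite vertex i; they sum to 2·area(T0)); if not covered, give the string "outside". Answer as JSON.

T0:
  2·area = 8
  edge (4, 4)→(6, 8): d=(2,4) right/bottom  bias=-1
  edge (6, 8)→(2, 4): d=(-4,-4) top-left  bias=+0
  edge (2, 4)→(4, 4): d=(2,0) top-left  bias=+0
    (0,1)@(1, 3): e=[10,0,-2] → ·  [on edge]
    (1,2)@(3, 5): e=[6,0,2] → #  [on edge]
    (2,2)@(5, 5): e=[-2,8,2] → ·
    (1,3)@(3, 7): e=[10,-8,6] → ·
    (2,3)@(5, 7): e=[2,0,6] → #  [on edge]
    (3,3)@(7, 7): e=[-6,8,6] → ·
    (2,4)@(5, 9): e=[6,-8,10] → ·
    (3,4)@(7, 9): e=[-2,0,10] → ·  [on edge]
    (4,5)@(9, 11): e=[-6,0,14] → ·  [on edge]
  covered (2 px):
    · · · · · · · ·
    · · · · · · · ·
    · # · · · · · ·
    · · # · · · · ·
    · · · · · · · ·
    · · · · · · · ·
T1:
  2·area = 8  (B↔C swapped to make it positive)
  edge (2, 4)→(6, 8): d=(4,4) right/bottom  bias=-1
  edge (6, 8)→(4, 8): d=(-2,0) right/bottom  bias=-1
  edge (4, 8)→(2, 4): d=(-2,-4) top-left  bias=+0
    (0,1)@(1, 3): e=[0,10,-2] → ·  [on edge]
    (1,2)@(3, 5): e=[0,6,2] → ·  [on edge]
    (2,3)@(5, 7): e=[0,2,6] → ·  [on edge]
    (3,4)@(7, 9): e=[0,-2,10] → ·  [on edge]
    (4,5)@(9, 11): e=[0,-6,14] → ·  [on edge]
  covered (0 px):
    · · · · · · · ·
    · · · · · · · ·
    · · · · · · · ·
    · · · · · · · ·
    · · · · · · · ·
    · · · · · · · ·
T2:
  2·area = 36  (B↔C swapped to make it positive)
  edge (10, 0)→(10, 6): d=(0,6) right/bottom  bias=-1
  edge (10, 6)→(4, 4): d=(-6,-2) top-left  bias=+0
  edge (4, 4)→(10, 0): d=(6,-4) top-left  bias=+0
    (4,0)@(9, 1): e=[6,28,2] → #
    (5,0)@(11, 1): e=[-6,32,10] → ·
    (0,1)@(1, 3): e=[54,0,-18] → ·  [on edge]
    (3,1)@(7, 3): e=[18,12,6] → #
    (5,1)@(11, 3): e=[-6,20,22] → ·
    (3,2)@(7, 5): e=[18,0,18] → #  [on edge]
    (5,2)@(11, 5): e=[-6,8,34] → ·
    (3,3)@(7, 7): e=[18,-12,30] → ·
    (4,3)@(9, 7): e=[6,-8,38] → ·
    (6,3)@(13, 7): e=[-18,0,54] → ·  [on edge]
  covered (5 px):
    · · · · # · · ·
    · · · # # · · ·
    · · · # # · · ·
    · · · · · · · ·
    · · · · · · · ·
    · · · · · · · ·
T3:
  2·area = 28  (B↔C swapped to make it positive)
  edge (10, 10)→(2, 0): d=(-8,-10) top-left  bias=+0
  edge (2, 0)→(8, 4): d=(6,4) right/bottom  bias=-1
  edge (8, 4)→(10, 10): d=(2,6) right/bottom  bias=-1
    (1,0)@(3, 1): e=[2,2,24] → #
    (2,0)@(5, 1): e=[22,-6,12] → ·
    (3,0)@(7, 1): e=[42,-14,0] → ·  [on edge]
    (1,1)@(3, 3): e=[-14,14,28] → ·
    (2,1)@(5, 3): e=[6,6,16] → #
    (3,1)@(7, 3): e=[26,-2,4] → ·
    (2,2)@(5, 5): e=[-10,18,20] → ·
    (3,2)@(7, 5): e=[10,10,8] → #
    (4,2)@(9, 5): e=[30,2,-4] → ·
    (3,3)@(7, 7): e=[-6,22,12] → ·
    (4,3)@(9, 7): e=[14,14,0] → ·  [on edge]
  covered (3 px):
    · # · · · · · ·
    · · # · · · · ·
    · · · # · · · ·
    · · · · · · · ·
    · · · · · · · ·
    · · · · · · · ·

Answer: [0,6,2]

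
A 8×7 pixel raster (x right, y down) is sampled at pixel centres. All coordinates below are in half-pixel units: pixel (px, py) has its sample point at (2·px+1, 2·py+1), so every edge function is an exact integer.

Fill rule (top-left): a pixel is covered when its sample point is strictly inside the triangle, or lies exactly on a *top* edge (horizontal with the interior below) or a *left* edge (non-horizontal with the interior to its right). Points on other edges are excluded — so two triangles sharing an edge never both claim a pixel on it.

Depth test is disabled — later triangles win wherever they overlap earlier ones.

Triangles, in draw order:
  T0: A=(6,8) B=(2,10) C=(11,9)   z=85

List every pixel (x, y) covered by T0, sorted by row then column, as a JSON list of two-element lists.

T0:
  2·area = 14  (B↔C swapped to make it positive)
  edge (6, 8)→(11, 9): d=(5,1) right/bottom  bias=-1
  edge (11, 9)→(2, 10): d=(-9,1) right/bottom  bias=-1
  edge (2, 10)→(6, 8): d=(4,-2) top-left  bias=+0
    (0,3)@(1, 7): e=[0,28,-14] → .  [on edge]
    (2,4)@(5, 9): e=[6,6,2] → X
    (3,4)@(7, 9): e=[4,4,6] → X
    (4,4)@(9, 9): e=[2,2,10] → X
    (5,4)@(11, 9): e=[0,0,14] → .  [on edge]
    (2,5)@(5, 11): e=[16,-12,10] → .
    (3,5)@(7, 11): e=[14,-14,14] → .
    (4,5)@(9, 11): e=[12,-16,18] → .
  covered (3 px):
    . . . . . . . .
    . . . . . . . .
    . . . . . . . .
    . . . . . . . .
    . . X X X . . .
    . . . . . . . .
    . . . . . . . .

Final: [[2,4],[3,4],[4,4]]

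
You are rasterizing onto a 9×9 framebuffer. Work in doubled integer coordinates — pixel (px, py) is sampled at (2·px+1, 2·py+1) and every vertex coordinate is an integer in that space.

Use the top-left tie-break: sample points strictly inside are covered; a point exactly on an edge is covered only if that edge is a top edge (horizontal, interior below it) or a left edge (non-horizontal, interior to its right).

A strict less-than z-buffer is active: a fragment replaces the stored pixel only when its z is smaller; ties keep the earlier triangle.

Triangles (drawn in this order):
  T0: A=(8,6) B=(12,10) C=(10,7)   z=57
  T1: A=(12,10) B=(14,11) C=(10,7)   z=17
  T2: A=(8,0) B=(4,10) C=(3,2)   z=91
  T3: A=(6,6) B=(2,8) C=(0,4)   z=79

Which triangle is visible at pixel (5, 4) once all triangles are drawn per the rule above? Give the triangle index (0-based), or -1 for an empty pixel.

T0:
  2·area = 4  (B↔C swapped to make it positive)
  edge (8, 6)→(10, 7): d=(2,1) right/bottom  bias=-1
  edge (10, 7)→(12, 10): d=(2,3) right/bottom  bias=-1
  edge (12, 10)→(8, 6): d=(-4,-4) top-left  bias=+0
    (1,0)@(3, 1): e=[-5,9,0] → ·  [on edge]
    (2,1)@(5, 3): e=[-3,7,0] → ·  [on edge]
    (3,2)@(7, 5): e=[-1,5,0] → ·  [on edge]
    (4,3)@(9, 7): e=[1,3,0] → █  [on edge]
    (5,3)@(11, 7): e=[-1,-3,8] → ·
    (4,4)@(9, 9): e=[5,7,-8] → ·
    (5,4)@(11, 9): e=[3,1,0] → █  [on edge]
    (6,4)@(13, 9): e=[1,-5,8] → ·
    (5,5)@(11, 11): e=[7,5,-8] → ·
    (6,5)@(13, 11): e=[5,-1,0] → ·  [on edge]
    (7,6)@(15, 13): e=[7,-3,0] → ·  [on edge]
    (8,7)@(17, 15): e=[9,-5,0] → ·  [on edge]
  covered (2 px):
    · · · · · · · · ·
    · · · · · · · · ·
    · · · · · · · · ·
    · · · · █ · · · ·
    · · · · · █ · · ·
    · · · · · · · · ·
    · · · · · · · · ·
    · · · · · · · · ·
    · · · · · · · · ·
T1:
  2·area = 4  (B↔C swapped to make it positive)
  edge (12, 10)→(10, 7): d=(-2,-3) top-left  bias=+0
  edge (10, 7)→(14, 11): d=(4,4) right/bottom  bias=-1
  edge (14, 11)→(12, 10): d=(-2,-1) top-left  bias=+0
  covered (0 px):
    · · · · · · · · ·
    · · · · · · · · ·
    · · · · · · · · ·
    · · · · · · · · ·
    · · · · · · · · ·
    · · · · · · · · ·
    · · · · · · · · ·
    · · · · · · · · ·
    · · · · · · · · ·
T2:
  2·area = 42
  edge (8, 0)→(4, 10): d=(-4,10) right/bottom  bias=-1
  edge (4, 10)→(3, 2): d=(-1,-8) top-left  bias=+0
  edge (3, 2)→(8, 0): d=(5,-2) top-left  bias=+0
    (3,0)@(7, 1): e=[6,33,3] → █
    (4,0)@(9, 1): e=[-14,49,7] → ·
    (2,1)@(5, 3): e=[18,15,9] → █
    (3,1)@(7, 3): e=[-2,31,13] → ·
    (2,2)@(5, 5): e=[10,13,19] → █
    (3,2)@(7, 5): e=[-10,29,23] → ·
    (2,3)@(5, 7): e=[2,11,29] → █
    (3,3)@(7, 7): e=[-18,27,33] → ·
    (2,4)@(5, 9): e=[-6,9,39] → ·
  covered (4 px):
    · · · █ · · · · ·
    · · █ · · · · · ·
    · · █ · · · · · ·
    · · █ · · · · · ·
    · · · · · · · · ·
    · · · · · · · · ·
    · · · · · · · · ·
    · · · · · · · · ·
    · · · · · · · · ·
T3:
  2·area = 20
  edge (6, 6)→(2, 8): d=(-4,2) right/bottom  bias=-1
  edge (2, 8)→(0, 4): d=(-2,-4) top-left  bias=+0
  edge (0, 4)→(6, 6): d=(6,2) right/bottom  bias=-1
    (0,2)@(1, 5): e=[14,2,4] → █
    (1,2)@(3, 5): e=[10,10,0] → ·  [on edge]
    (0,3)@(1, 7): e=[6,-2,16] → ·
    (1,3)@(3, 7): e=[2,6,12] → █
    (2,3)@(5, 7): e=[-2,14,8] → ·
    (4,3)@(9, 7): e=[-10,30,0] → ·  [on edge]
    (1,4)@(3, 9): e=[-6,2,24] → ·
    (7,4)@(15, 9): e=[-30,50,0] → ·  [on edge]
  covered (2 px):
    · · · · · · · · ·
    · · · · · · · · ·
    █ · · · · · · · ·
    · █ · · · · · · ·
    · · · · · · · · ·
    · · · · · · · · ·
    · · · · · · · · ·
    · · · · · · · · ·
    · · · · · · · · ·

Z-buffer (winner per pixel, '.' = empty):
  . . . 2 . . . . .
  . . 2 . . . . . .
  3 . 2 . . . . . .
  . 3 2 . 0 . . . .
  . . . . . 0 . . .
  . . . . . . . . .
  . . . . . . . . .
  . . . . . . . . .
  . . . . . . . . .

Result: 0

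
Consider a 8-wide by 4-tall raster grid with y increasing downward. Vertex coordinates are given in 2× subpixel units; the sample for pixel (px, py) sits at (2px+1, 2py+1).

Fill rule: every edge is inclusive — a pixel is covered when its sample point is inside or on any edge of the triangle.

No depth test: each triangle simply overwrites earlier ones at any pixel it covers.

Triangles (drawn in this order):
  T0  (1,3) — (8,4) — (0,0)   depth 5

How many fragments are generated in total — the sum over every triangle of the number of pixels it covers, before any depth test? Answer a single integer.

T0:
  2·area = 20  (B↔C swapped to make it positive)
  edge (1, 3)→(0, 0): d=(-1,-3) inclusive
  edge (0, 0)→(8, 4): d=(8,4) inclusive
  edge (8, 4)→(1, 3): d=(-7,-1) inclusive
    (0,0)@(1, 1): e=[2,4,14] → █
    (1,0)@(3, 1): e=[8,-4,16] → ·
    (0,1)@(1, 3): e=[0,20,0] → █  [on edge]
    (1,1)@(3, 3): e=[6,12,2] → █
    (2,1)@(5, 3): e=[12,4,4] → █
    (3,1)@(7, 3): e=[18,-4,6] → ·
    (0,2)@(1, 5): e=[-2,36,-14] → ·
    (1,2)@(3, 5): e=[4,28,-12] → ·
    (2,2)@(5, 5): e=[10,20,-10] → ·
    (7,2)@(15, 5): e=[40,-20,0] → ·  [on edge]
  covered (4 px):
    █ · · · · · · ·
    █ █ █ · · · · ·
    · · · · · · · ·
    · · · · · · · ·

Answer: 4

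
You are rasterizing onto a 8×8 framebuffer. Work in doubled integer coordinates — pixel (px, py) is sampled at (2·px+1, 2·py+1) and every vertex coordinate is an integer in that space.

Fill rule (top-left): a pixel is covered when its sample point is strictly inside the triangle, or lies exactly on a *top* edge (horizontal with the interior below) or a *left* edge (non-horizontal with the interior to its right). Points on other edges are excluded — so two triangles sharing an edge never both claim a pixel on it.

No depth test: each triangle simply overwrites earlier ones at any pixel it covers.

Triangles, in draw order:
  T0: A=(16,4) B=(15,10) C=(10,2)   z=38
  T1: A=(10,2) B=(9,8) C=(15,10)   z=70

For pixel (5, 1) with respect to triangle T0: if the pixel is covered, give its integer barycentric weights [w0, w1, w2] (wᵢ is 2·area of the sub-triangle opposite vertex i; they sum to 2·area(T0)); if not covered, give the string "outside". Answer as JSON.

T0:
  2·area = 38
  edge (16, 4)→(15, 10): d=(-1,6) right/bottom  bias=-1
  edge (15, 10)→(10, 2): d=(-5,-8) top-left  bias=+0
  edge (10, 2)→(16, 4): d=(6,2) right/bottom  bias=-1
    (3,0)@(7, 1): e=[57,-19,0] → ·  [on edge]
    (5,1)@(11, 3): e=[31,3,4] → █
    (6,1)@(13, 3): e=[19,19,0] → ·  [on edge]
    (5,2)@(11, 5): e=[29,-7,16] → ·
    (6,2)@(13, 5): e=[17,9,12] → █
    (7,2)@(15, 5): e=[5,25,8] → █
    (6,3)@(13, 7): e=[15,-1,24] → ·
    (7,3)@(15, 7): e=[3,15,20] → █
    (7,4)@(15, 9): e=[1,5,32] → █
    (7,5)@(15, 11): e=[-1,-5,44] → ·
  covered (5 px):
    · · · · · · · ·
    · · · · · █ · ·
    · · · · · · █ █
    · · · · · · · █
    · · · · · · · █
    · · · · · · · ·
    · · · · · · · ·
    · · · · · · · ·
T1:
  2·area = 38  (B↔C swapped to make it positive)
  edge (10, 2)→(15, 10): d=(5,8) right/bottom  bias=-1
  edge (15, 10)→(9, 8): d=(-6,-2) top-left  bias=+0
  edge (9, 8)→(10, 2): d=(1,-6) top-left  bias=+0
    (5,2)@(11, 5): e=[7,22,9] → █
    (6,2)@(13, 5): e=[-9,26,21] → ·
    (5,3)@(11, 7): e=[17,10,11] → █
    (6,3)@(13, 7): e=[1,14,23] → █
    (7,3)@(15, 7): e=[-15,18,35] → ·
    (5,4)@(11, 9): e=[27,-2,13] → ·
    (6,4)@(13, 9): e=[11,2,25] → █
    (7,4)@(15, 9): e=[-5,6,37] → ·
    (6,5)@(13, 11): e=[21,-10,27] → ·
  covered (4 px):
    · · · · · · · ·
    · · · · · · · ·
    · · · · · █ · ·
    · · · · · █ █ ·
    · · · · · · █ ·
    · · · · · · · ·
    · · · · · · · ·
    · · · · · · · ·

Final: [3,4,31]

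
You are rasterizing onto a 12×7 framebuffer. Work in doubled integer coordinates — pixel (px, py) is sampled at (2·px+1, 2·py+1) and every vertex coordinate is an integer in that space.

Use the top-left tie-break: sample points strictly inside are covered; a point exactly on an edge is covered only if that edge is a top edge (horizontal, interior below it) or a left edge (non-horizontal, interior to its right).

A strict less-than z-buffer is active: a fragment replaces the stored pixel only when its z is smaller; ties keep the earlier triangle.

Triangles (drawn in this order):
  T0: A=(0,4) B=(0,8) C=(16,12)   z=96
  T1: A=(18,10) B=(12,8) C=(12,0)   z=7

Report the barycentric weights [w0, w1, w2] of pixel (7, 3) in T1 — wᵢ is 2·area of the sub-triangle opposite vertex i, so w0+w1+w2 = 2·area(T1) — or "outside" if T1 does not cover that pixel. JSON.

T0:
  2·area = 64  (B↔C swapped to make it positive)
  edge (0, 4)→(16, 12): d=(16,8) right/bottom  bias=-1
  edge (16, 12)→(0, 8): d=(-16,-4) top-left  bias=+0
  edge (0, 8)→(0, 4): d=(0,-4) top-left  bias=+0
    (0,2)@(1, 5): e=[8,52,4] → #
    (1,2)@(3, 5): e=[-8,60,12] → ·
    (0,3)@(1, 7): e=[40,20,4] → #
    (1,3)@(3, 7): e=[24,28,12] → #
    (2,3)@(5, 7): e=[8,36,20] → #
    (3,3)@(7, 7): e=[-8,44,28] → ·
    (0,4)@(1, 9): e=[72,-12,4] → ·
    (1,4)@(3, 9): e=[56,-4,12] → ·
    (2,4)@(5, 9): e=[40,4,20] → #
    (3,4)@(7, 9): e=[24,12,28] → #
    (4,4)@(9, 9): e=[8,20,36] → #
    (5,4)@(11, 9): e=[-8,28,44] → ·
  covered (8 px):
    · · · · · · · · · · · ·
    · · · · · · · · · · · ·
    # · · · · · · · · · · ·
    # # # · · · · · · · · ·
    · · # # # · · · · · · ·
    · · · · · · # · · · · ·
    · · · · · · · · · · · ·
T1:
  2·area = 48
  edge (18, 10)→(12, 8): d=(-6,-2) top-left  bias=+0
  edge (12, 8)→(12, 0): d=(0,-8) top-left  bias=+0
  edge (12, 0)→(18, 10): d=(6,10) right/bottom  bias=-1
    (6,1)@(13, 3): e=[32,8,8] → #
    (7,1)@(15, 3): e=[36,24,-12] → ·
    (1,2)@(3, 5): e=[0,-72,120] → ·  [on edge]
    (6,2)@(13, 5): e=[20,8,20] → #
    (7,2)@(15, 5): e=[24,24,0] → ·  [on edge]
    (4,3)@(9, 7): e=[0,-24,72] → ·  [on edge]
    (6,3)@(13, 7): e=[8,8,32] → #
    (7,3)@(15, 7): e=[12,24,12] → #
    (8,3)@(17, 7): e=[16,40,-8] → ·
    (6,4)@(13, 9): e=[-4,8,44] → ·
    (7,4)@(15, 9): e=[0,24,24] → #  [on edge]
    (8,4)@(17, 9): e=[4,40,4] → #
    (10,5)@(21, 11): e=[0,72,-24] → ·  [on edge]
  covered (6 px):
    · · · · · · · · · · · ·
    · · · · · · # · · · · ·
    · · · · · · # · · · · ·
    · · · · · · # # · · · ·
    · · · · · · · # # · · ·
    · · · · · · · · · · · ·
    · · · · · · · · · · · ·

Answer: [24,12,12]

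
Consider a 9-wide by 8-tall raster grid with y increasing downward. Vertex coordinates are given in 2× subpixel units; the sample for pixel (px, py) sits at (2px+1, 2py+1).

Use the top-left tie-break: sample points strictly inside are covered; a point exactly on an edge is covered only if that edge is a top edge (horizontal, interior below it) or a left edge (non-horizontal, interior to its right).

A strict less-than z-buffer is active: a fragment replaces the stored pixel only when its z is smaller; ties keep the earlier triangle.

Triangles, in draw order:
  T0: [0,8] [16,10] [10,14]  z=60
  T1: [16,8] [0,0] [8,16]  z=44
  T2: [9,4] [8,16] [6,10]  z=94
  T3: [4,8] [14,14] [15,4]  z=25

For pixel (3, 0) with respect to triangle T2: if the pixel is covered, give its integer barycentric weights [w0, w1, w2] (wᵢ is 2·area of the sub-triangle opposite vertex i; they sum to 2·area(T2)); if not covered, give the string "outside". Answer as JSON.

T0:
  2·area = 76
  edge (0, 8)→(16, 10): d=(16,2) right/bottom  bias=-1
  edge (16, 10)→(10, 14): d=(-6,4) right/bottom  bias=-1
  edge (10, 14)→(0, 8): d=(-10,-6) top-left  bias=+0
    (1,4)@(3, 9): e=[10,58,8] → #
    (2,4)@(5, 9): e=[6,50,20] → #
    (3,4)@(7, 9): e=[2,42,32] → #
    (4,4)@(9, 9): e=[-2,34,44] → ·
    (1,5)@(3, 11): e=[42,46,-12] → ·
    (2,5)@(5, 11): e=[38,38,0] → #  [on edge]
    (4,5)@(9, 11): e=[30,22,24] → #
    (5,5)@(11, 11): e=[26,14,36] → #
    (6,5)@(13, 11): e=[22,6,48] → #
    (7,5)@(15, 11): e=[18,-2,60] → ·
    (2,6)@(5, 13): e=[70,26,-20] → ·
    (3,6)@(7, 13): e=[66,18,-8] → ·
  covered (10 px):
    · · · · · · · · ·
    · · · · · · · · ·
    · · · · · · · · ·
    · · · · · · · · ·
    · # # # · · · · ·
    · · # # # # # · ·
    · · · · # # · · ·
    · · · · · · · · ·
T1:
  2·area = 192  (B↔C swapped to make it positive)
  edge (16, 8)→(8, 16): d=(-8,8) right/bottom  bias=-1
  edge (8, 16)→(0, 0): d=(-8,-16) top-left  bias=+0
  edge (0, 0)→(16, 8): d=(16,8) right/bottom  bias=-1
    (0,0)@(1, 1): e=[176,8,8] → #
    (1,0)@(3, 1): e=[160,40,-8] → ·
    (0,1)@(1, 3): e=[160,-8,40] → ·
    (1,1)@(3, 3): e=[144,24,24] → #
    (2,1)@(5, 3): e=[128,56,8] → #
    (3,1)@(7, 3): e=[112,88,-8] → ·
    (1,2)@(3, 5): e=[128,8,56] → #
    (3,2)@(7, 5): e=[96,72,24] → #
    (4,2)@(9, 5): e=[80,104,8] → #
    (5,2)@(11, 5): e=[64,136,-8] → ·
    (1,3)@(3, 7): e=[112,-8,88] → ·
    (2,3)@(5, 7): e=[96,24,72] → #
    (8,3)@(17, 7): e=[0,216,-24] → ·  [on edge]
    (7,4)@(15, 9): e=[0,168,24] → ·  [on edge]
    (6,5)@(13, 11): e=[0,120,72] → ·  [on edge]
    (5,6)@(11, 13): e=[0,72,120] → ·  [on edge]
    (4,7)@(9, 15): e=[0,24,168] → ·  [on edge]
  covered (22 px):
    # · · · · · · · ·
    · # # · · · · · ·
    · # # # # · · · ·
    · · # # # # # · ·
    · · # # # # # · ·
    · · · # # # · · ·
    · · · # # · · · ·
    · · · · · · · · ·
T2:
  2·area = 30
  edge (9, 4)→(8, 16): d=(-1,12) right/bottom  bias=-1
  edge (8, 16)→(6, 10): d=(-2,-6) top-left  bias=+0
  edge (6, 10)→(9, 4): d=(3,-6) top-left  bias=+0
    (1,0)@(3, 1): e=[75,0,-45] → ·  [on edge]
    (2,3)@(5, 7): e=[45,0,-15] → ·  [on edge]
    (3,4)@(7, 9): e=[19,8,3] → #
    (4,4)@(9, 9): e=[-5,20,15] → ·
    (3,5)@(7, 11): e=[17,4,9] → #
    (4,5)@(9, 11): e=[-7,16,21] → ·
    (3,6)@(7, 13): e=[15,0,15] → #  [on edge]
    (4,6)@(9, 13): e=[-9,12,27] → ·
    (3,7)@(7, 15): e=[13,-4,21] → ·
  covered (3 px):
    · · · · · · · · ·
    · · · · · · · · ·
    · · · · · · · · ·
    · · · · · · · · ·
    · · · # · · · · ·
    · · · # · · · · ·
    · · · # · · · · ·
    · · · · · · · · ·
T3:
  2·area = 106  (B↔C swapped to make it positive)
  edge (4, 8)→(15, 4): d=(11,-4) top-left  bias=+0
  edge (15, 4)→(14, 14): d=(-1,10) right/bottom  bias=-1
  edge (14, 14)→(4, 8): d=(-10,-6) top-left  bias=+0
    (6,2)@(13, 5): e=[3,19,84] → #
    (7,2)@(15, 5): e=[11,-1,96] → ·
    (3,3)@(7, 7): e=[1,77,28] → #
    (4,3)@(9, 7): e=[9,57,40] → #
    (5,3)@(11, 7): e=[17,37,52] → #
    (7,3)@(15, 7): e=[33,-3,76] → ·
    (3,4)@(7, 9): e=[23,75,8] → #
    (7,4)@(15, 9): e=[55,-5,56] → ·
    (3,5)@(7, 11): e=[45,73,-12] → ·
    (4,5)@(9, 11): e=[53,53,0] → #  [on edge]
    (7,5)@(15, 11): e=[77,-7,36] → ·
    (4,6)@(9, 13): e=[75,51,-20] → ·
  covered (13 px):
    · · · · · · · · ·
    · · · · · · · · ·
    · · · · · · # · ·
    · · · # # # # · ·
    · · · # # # # · ·
    · · · · # # # · ·
    · · · · · · # · ·
    · · · · · · · · ·

Result: "outside"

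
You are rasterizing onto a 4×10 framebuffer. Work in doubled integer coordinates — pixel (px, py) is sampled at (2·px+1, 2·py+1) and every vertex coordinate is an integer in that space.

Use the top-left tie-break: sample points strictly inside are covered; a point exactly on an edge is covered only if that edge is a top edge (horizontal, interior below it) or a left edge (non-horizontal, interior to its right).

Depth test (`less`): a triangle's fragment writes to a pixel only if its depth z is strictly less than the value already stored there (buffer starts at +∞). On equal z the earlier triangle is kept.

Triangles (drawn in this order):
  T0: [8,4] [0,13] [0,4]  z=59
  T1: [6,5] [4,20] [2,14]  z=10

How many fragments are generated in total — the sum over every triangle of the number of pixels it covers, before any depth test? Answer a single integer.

T0:
  2·area = 72
  edge (8, 4)→(0, 13): d=(-8,9) right/bottom  bias=-1
  edge (0, 13)→(0, 4): d=(0,-9) top-left  bias=+0
  edge (0, 4)→(8, 4): d=(8,0) top-left  bias=+0
    (0,2)@(1, 5): e=[55,9,8] → █
    (1,2)@(3, 5): e=[37,27,8] → █
    (2,2)@(5, 5): e=[19,45,8] → █
    (3,2)@(7, 5): e=[1,63,8] → █
    (0,3)@(1, 7): e=[39,9,24] → █
    (3,3)@(7, 7): e=[-15,63,24] → ·
    (0,4)@(1, 9): e=[23,9,40] → █
    (2,4)@(5, 9): e=[-13,45,40] → ·
    (0,5)@(1, 11): e=[7,9,56] → █
    (1,5)@(3, 11): e=[-11,27,56] → ·
    (0,6)@(1, 13): e=[-9,9,72] → ·
  covered (10 px):
    · · · ·
    · · · ·
    █ █ █ █
    █ █ █ ·
    █ █ · ·
    █ · · ·
    · · · ·
    · · · ·
    · · · ·
    · · · ·
T1:
  2·area = 42
  edge (6, 5)→(4, 20): d=(-2,15) right/bottom  bias=-1
  edge (4, 20)→(2, 14): d=(-2,-6) top-left  bias=+0
  edge (2, 14)→(6, 5): d=(4,-9) top-left  bias=+0
    (2,4)@(5, 9): e=[7,28,7] → █
    (3,4)@(7, 9): e=[-23,40,25] → ·
    (0,5)@(1, 11): e=[63,0,-21] → ·  [on edge]
    (2,5)@(5, 11): e=[3,24,15] → █
    (3,5)@(7, 11): e=[-27,36,33] → ·
    (1,6)@(3, 13): e=[29,8,5] → █
    (2,6)@(5, 13): e=[-1,20,23] → ·
    (1,7)@(3, 15): e=[25,4,13] → █
    (2,7)@(5, 15): e=[-5,16,31] → ·
    (1,8)@(3, 17): e=[21,0,21] → █  [on edge]
    (2,8)@(5, 17): e=[-9,12,39] → ·
    (1,9)@(3, 19): e=[17,-4,29] → ·
  covered (5 px):
    · · · ·
    · · · ·
    · · · ·
    · · · ·
    · · █ ·
    · · █ ·
    · █ · ·
    · █ · ·
    · █ · ·
    · · · ·

Result: 15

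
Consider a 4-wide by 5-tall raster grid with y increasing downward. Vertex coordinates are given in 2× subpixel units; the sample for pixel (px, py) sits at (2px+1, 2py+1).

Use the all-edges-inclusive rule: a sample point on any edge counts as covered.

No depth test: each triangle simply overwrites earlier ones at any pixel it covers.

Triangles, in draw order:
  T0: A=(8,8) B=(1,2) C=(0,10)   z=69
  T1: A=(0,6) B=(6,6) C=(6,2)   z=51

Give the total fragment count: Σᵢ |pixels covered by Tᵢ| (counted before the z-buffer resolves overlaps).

T0:
  2·area = 62  (B↔C swapped to make it positive)
  edge (8, 8)→(0, 10): d=(-8,2) inclusive
  edge (0, 10)→(1, 2): d=(1,-8) inclusive
  edge (1, 2)→(8, 8): d=(7,6) inclusive
    (0,1)@(1, 3): e=[54,1,7] → X
    (1,1)@(3, 3): e=[50,17,-5] → .
    (0,2)@(1, 5): e=[38,3,21] → X
    (1,2)@(3, 5): e=[34,19,9] → X
    (2,2)@(5, 5): e=[30,35,-3] → .
    (0,3)@(1, 7): e=[22,5,35] → X
    (2,3)@(5, 7): e=[14,37,11] → X
    (3,3)@(7, 7): e=[10,53,-1] → .
    (0,4)@(1, 9): e=[6,7,49] → X
    (2,4)@(5, 9): e=[-2,39,25] → .
  covered (8 px):
    . . . .
    X . . .
    X X . .
    X X X .
    X X . .
T1:
  2·area = 24  (B↔C swapped to make it positive)
  edge (0, 6)→(6, 2): d=(6,-4) inclusive
  edge (6, 2)→(6, 6): d=(0,4) inclusive
  edge (6, 6)→(0, 6): d=(-6,0) inclusive
    (2,1)@(5, 3): e=[2,4,18] → X
    (3,1)@(7, 3): e=[10,-4,18] → .
    (1,2)@(3, 5): e=[6,12,6] → X
    (3,2)@(7, 5): e=[22,-4,6] → .
    (1,3)@(3, 7): e=[18,12,-6] → .
    (2,3)@(5, 7): e=[26,4,-6] → .
  covered (3 px):
    . . . .
    . . X .
    . X X .
    . . . .
    . . . .

Final: 11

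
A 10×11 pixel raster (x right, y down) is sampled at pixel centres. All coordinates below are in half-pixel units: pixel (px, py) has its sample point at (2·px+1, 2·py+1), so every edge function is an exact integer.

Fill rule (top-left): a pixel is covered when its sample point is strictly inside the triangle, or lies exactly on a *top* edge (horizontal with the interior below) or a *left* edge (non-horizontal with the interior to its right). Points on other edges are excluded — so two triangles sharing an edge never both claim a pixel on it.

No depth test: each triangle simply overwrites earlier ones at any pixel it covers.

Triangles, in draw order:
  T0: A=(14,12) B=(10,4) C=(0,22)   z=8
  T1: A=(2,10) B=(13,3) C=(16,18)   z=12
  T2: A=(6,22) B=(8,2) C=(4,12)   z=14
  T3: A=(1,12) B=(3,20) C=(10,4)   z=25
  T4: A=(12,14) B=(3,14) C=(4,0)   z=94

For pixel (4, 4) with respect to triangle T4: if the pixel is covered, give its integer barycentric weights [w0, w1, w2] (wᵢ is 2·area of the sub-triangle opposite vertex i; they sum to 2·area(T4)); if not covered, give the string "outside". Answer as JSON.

T0:
  2·area = 152  (B↔C swapped to make it positive)
  edge (14, 12)→(0, 22): d=(-14,10) right/bottom  bias=-1
  edge (0, 22)→(10, 4): d=(10,-18) top-left  bias=+0
  edge (10, 4)→(14, 12): d=(4,8) right/bottom  bias=-1
    (4,3)@(9, 7): e=[120,12,20] → #
    (5,3)@(11, 7): e=[100,48,4] → #
    (6,3)@(13, 7): e=[80,84,-12] → ·
    (4,4)@(9, 9): e=[92,32,28] → #
    (6,4)@(13, 9): e=[52,104,-4] → ·
    (3,5)@(7, 11): e=[84,16,52] → #
    (6,5)@(13, 11): e=[24,124,4] → #
    (7,5)@(15, 11): e=[4,160,-12] → ·
    (2,6)@(5, 13): e=[76,0,76] → #  [on edge]
    (6,6)@(13, 13): e=[-4,144,12] → ·
    (2,7)@(5, 15): e=[48,20,84] → #
    (5,7)@(11, 15): e=[-12,128,36] → ·
    (3,8)@(7, 17): e=[0,76,76] → ·  [on edge]
  covered (19 px):
    · · · · · · · · · ·
    · · · · · · · · · ·
    · · · · · · · · · ·
    · · · · # # · · · ·
    · · · · # # · · · ·
    · · · # # # # · · ·
    · · # # # # · · · ·
    · · # # # · · · · ·
    · # # · · · · · · ·
    · # · · · · · · · ·
    # · · · · · · · · ·
T1:
  2·area = 186
  edge (2, 10)→(13, 3): d=(11,-7) top-left  bias=+0
  edge (13, 3)→(16, 18): d=(3,15) right/bottom  bias=-1
  edge (16, 18)→(2, 10): d=(-14,-8) top-left  bias=+0
    (6,1)@(13, 3): e=[0,0,186] → ·  [on edge]
    (5,2)@(11, 5): e=[8,36,142] → #
    (6,2)@(13, 5): e=[22,6,158] → #
    (7,2)@(15, 5): e=[36,-24,174] → ·
    (3,3)@(7, 7): e=[2,102,82] → #
    (4,3)@(9, 7): e=[16,72,98] → #
    (7,3)@(15, 7): e=[58,-18,146] → ·
    (2,4)@(5, 9): e=[10,138,38] → #
    (7,4)@(15, 9): e=[80,-12,118] → ·
    (2,5)@(5, 11): e=[32,144,10] → #
    (7,5)@(15, 11): e=[102,-6,90] → ·
    (2,6)@(5, 13): e=[54,150,-18] → ·
    (7,6)@(15, 13): e=[124,0,62] → ·  [on edge]
  covered (23 px):
    · · · · · · · · · ·
    · · · · · · · · · ·
    · · · · · # # · · ·
    · · · # # # # · · ·
    · · # # # # # · · ·
    · · # # # # # · · ·
    · · · · # # # · · ·
    · · · · · # # # · ·
    · · · · · · · # · ·
    · · · · · · · · · ·
    · · · · · · · · · ·
T2:
  2·area = 60  (B↔C swapped to make it positive)
  edge (6, 22)→(4, 12): d=(-2,-10) top-left  bias=+0
  edge (4, 12)→(8, 2): d=(4,-10) top-left  bias=+0
  edge (8, 2)→(6, 22): d=(-2,20) right/bottom  bias=-1
    (3,2)@(7, 5): e=[44,2,14] → #
    (4,2)@(9, 5): e=[64,22,-26] → ·
    (1,3)@(3, 7): e=[0,-30,90] → ·  [on edge]
    (3,3)@(7, 7): e=[40,10,10] → #
    (4,3)@(9, 7): e=[60,30,-30] → ·
    (3,4)@(7, 9): e=[36,18,6] → #
    (4,4)@(9, 9): e=[56,38,-34] → ·
    (2,5)@(5, 11): e=[12,6,42] → #
    (4,5)@(9, 11): e=[52,46,-38] → ·
    (2,6)@(5, 13): e=[8,14,38] → #
    (3,6)@(7, 13): e=[28,34,-2] → ·
    (2,7)@(5, 15): e=[4,22,34] → #
    (2,8)@(5, 17): e=[0,30,30] → #  [on edge]
  covered (8 px):
    · · · · · · · · · ·
    · · · · · · · · · ·
    · · · # · · · · · ·
    · · · # · · · · · ·
    · · · # · · · · · ·
    · · # # · · · · · ·
    · · # · · · · · · ·
    · · # · · · · · · ·
    · · # · · · · · · ·
    · · · · · · · · · ·
    · · · · · · · · · ·
T3:
  2·area = 88  (B↔C swapped to make it positive)
  edge (1, 12)→(10, 4): d=(9,-8) top-left  bias=+0
  edge (10, 4)→(3, 20): d=(-7,16) right/bottom  bias=-1
  edge (3, 20)→(1, 12): d=(-2,-8) top-left  bias=+0
    (4,2)@(9, 5): e=[1,9,78] → #
    (5,2)@(11, 5): e=[17,-23,94] → ·
    (3,3)@(7, 7): e=[3,27,58] → #
    (4,3)@(9, 7): e=[19,-5,74] → ·
    (2,4)@(5, 9): e=[5,45,38] → #
    (4,4)@(9, 9): e=[37,-19,70] → ·
    (1,5)@(3, 11): e=[7,63,18] → #
    (3,5)@(7, 11): e=[39,-1,50] → ·
    (1,6)@(3, 13): e=[25,49,14] → #
    (3,6)@(7, 13): e=[57,-15,46] → ·
    (1,7)@(3, 15): e=[43,35,10] → #
    (3,7)@(7, 15): e=[75,-29,42] → ·
  covered (12 px):
    · · · · · · · · · ·
    · · · · · · · · · ·
    · · · · # · · · · ·
    · · · # · · · · · ·
    · · # # · · · · · ·
    · # # · · · · · · ·
    · # # · · · · · · ·
    · # # · · · · · · ·
    · # · · · · · · · ·
    · # · · · · · · · ·
    · · · · · · · · · ·
T4:
  2·area = 126
  edge (12, 14)→(3, 14): d=(-9,0) right/bottom  bias=-1
  edge (3, 14)→(4, 0): d=(1,-14) top-left  bias=+0
  edge (4, 0)→(12, 14): d=(8,14) right/bottom  bias=-1
    (2,1)@(5, 3): e=[99,17,10] → #
    (3,1)@(7, 3): e=[99,45,-18] → ·
    (2,2)@(5, 5): e=[81,19,26] → #
    (3,2)@(7, 5): e=[81,47,-2] → ·
    (2,3)@(5, 7): e=[63,21,42] → #
    (3,3)@(7, 7): e=[63,49,14] → #
    (4,3)@(9, 7): e=[63,77,-14] → ·
    (2,4)@(5, 9): e=[45,23,58] → #
    (4,4)@(9, 9): e=[45,79,2] → #
    (5,4)@(11, 9): e=[45,107,-26] → ·
    (2,5)@(5, 11): e=[27,25,74] → #
    (5,5)@(11, 11): e=[27,109,-10] → ·
  covered (14 px):
    · · · · · · · · · ·
    · · # · · · · · · ·
    · · # · · · · · · ·
    · · # # · · · · · ·
    · · # # # · · · · ·
    · · # # # · · · · ·
    · · # # # # · · · ·
    · · · · · · · · · ·
    · · · · · · · · · ·
    · · · · · · · · · ·
    · · · · · · · · · ·

Final: [79,2,45]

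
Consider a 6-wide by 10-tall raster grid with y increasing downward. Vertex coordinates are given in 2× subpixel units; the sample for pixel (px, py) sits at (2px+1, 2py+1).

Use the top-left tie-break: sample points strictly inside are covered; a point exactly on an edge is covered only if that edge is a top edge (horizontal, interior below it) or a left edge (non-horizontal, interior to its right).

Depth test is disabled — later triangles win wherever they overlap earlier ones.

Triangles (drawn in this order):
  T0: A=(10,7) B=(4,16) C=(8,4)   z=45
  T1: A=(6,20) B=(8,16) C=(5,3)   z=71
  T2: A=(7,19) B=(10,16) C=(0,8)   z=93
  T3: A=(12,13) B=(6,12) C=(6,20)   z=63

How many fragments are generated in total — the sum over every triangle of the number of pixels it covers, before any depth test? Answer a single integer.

T0:
  2·area = 36
  edge (10, 7)→(4, 16): d=(-6,9) right/bottom  bias=-1
  edge (4, 16)→(8, 4): d=(4,-12) top-left  bias=+0
  edge (8, 4)→(10, 7): d=(2,3) right/bottom  bias=-1
    (4,0)@(9, 1): e=[45,0,-9] → ·  [on edge]
    (3,3)@(7, 7): e=[27,0,9] → █  [on edge]
    (4,3)@(9, 7): e=[9,24,3] → █
    (5,3)@(11, 7): e=[-9,48,-3] → ·
    (3,4)@(7, 9): e=[15,8,13] → █
    (4,4)@(9, 9): e=[-3,32,7] → ·
    (3,5)@(7, 11): e=[3,16,17] → █
    (4,5)@(9, 11): e=[-15,40,11] → ·
    (2,6)@(5, 13): e=[9,0,27] → █  [on edge]
    (3,6)@(7, 13): e=[-9,24,21] → ·
    (2,7)@(5, 15): e=[-3,8,31] → ·
    (1,9)@(3, 19): e=[-9,0,45] → ·  [on edge]
  covered (5 px):
    · · · · · ·
    · · · · · ·
    · · · · · ·
    · · · █ █ ·
    · · · █ · ·
    · · · █ · ·
    · · █ · · ·
    · · · · · ·
    · · · · · ·
    · · · · · ·
T1:
  2·area = 38  (B↔C swapped to make it positive)
  edge (6, 20)→(5, 3): d=(-1,-17) top-left  bias=+0
  edge (5, 3)→(8, 16): d=(3,13) right/bottom  bias=-1
  edge (8, 16)→(6, 20): d=(-2,4) right/bottom  bias=-1
    (2,1)@(5, 3): e=[0,0,38] → ·  [on edge]
    (3,6)@(7, 13): e=[24,4,10] → █
    (4,6)@(9, 13): e=[58,-22,2] → ·
    (3,7)@(7, 15): e=[22,10,6] → █
    (4,7)@(9, 15): e=[56,-16,-2] → ·
    (3,8)@(7, 17): e=[20,16,2] → █
    (4,8)@(9, 17): e=[54,-10,-6] → ·
    (3,9)@(7, 19): e=[18,22,-2] → ·
  covered (3 px):
    · · · · · ·
    · · · · · ·
    · · · · · ·
    · · · · · ·
    · · · · · ·
    · · · · · ·
    · · · █ · ·
    · · · █ · ·
    · · · █ · ·
    · · · · · ·
T2:
  2·area = 54  (B↔C swapped to make it positive)
  edge (7, 19)→(0, 8): d=(-7,-11) top-left  bias=+0
  edge (0, 8)→(10, 16): d=(10,8) right/bottom  bias=-1
  edge (10, 16)→(7, 19): d=(-3,3) right/bottom  bias=-1
    (0,4)@(1, 9): e=[4,2,48] → █
    (1,4)@(3, 9): e=[26,-14,42] → ·
    (0,5)@(1, 11): e=[-10,22,42] → ·
    (1,5)@(3, 11): e=[12,6,36] → █
    (2,5)@(5, 11): e=[34,-10,30] → ·
    (1,6)@(3, 13): e=[-2,26,30] → ·
    (2,6)@(5, 13): e=[20,10,24] → █
    (3,6)@(7, 13): e=[42,-6,18] → ·
    (2,7)@(5, 15): e=[6,30,18] → █
    (3,7)@(7, 15): e=[28,14,12] → █
    (4,7)@(9, 15): e=[50,-2,6] → ·
    (5,7)@(11, 15): e=[72,-18,0] → ·  [on edge]
    (4,8)@(9, 17): e=[36,18,0] → ·  [on edge]
    (3,9)@(7, 19): e=[0,54,0] → ·  [on edge]
  covered (6 px):
    · · · · · ·
    · · · · · ·
    · · · · · ·
    · · · · · ·
    █ · · · · ·
    · █ · · · ·
    · · █ · · ·
    · · █ █ · ·
    · · · █ · ·
    · · · · · ·
T3:
  2·area = 48  (B↔C swapped to make it positive)
  edge (12, 13)→(6, 20): d=(-6,7) right/bottom  bias=-1
  edge (6, 20)→(6, 12): d=(0,-8) top-left  bias=+0
  edge (6, 12)→(12, 13): d=(6,1) right/bottom  bias=-1
    (3,6)@(7, 13): e=[35,8,5] → █
    (4,6)@(9, 13): e=[21,24,3] → █
    (5,6)@(11, 13): e=[7,40,1] → █
    (3,7)@(7, 15): e=[23,8,17] → █
    (5,7)@(11, 15): e=[-5,40,13] → ·
    (3,8)@(7, 17): e=[11,8,29] → █
    (4,8)@(9, 17): e=[-3,24,27] → ·
    (3,9)@(7, 19): e=[-1,8,41] → ·
  covered (6 px):
    · · · · · ·
    · · · · · ·
    · · · · · ·
    · · · · · ·
    · · · · · ·
    · · · · · ·
    · · · █ █ █
    · · · █ █ ·
    · · · █ · ·
    · · · · · ·

Answer: 20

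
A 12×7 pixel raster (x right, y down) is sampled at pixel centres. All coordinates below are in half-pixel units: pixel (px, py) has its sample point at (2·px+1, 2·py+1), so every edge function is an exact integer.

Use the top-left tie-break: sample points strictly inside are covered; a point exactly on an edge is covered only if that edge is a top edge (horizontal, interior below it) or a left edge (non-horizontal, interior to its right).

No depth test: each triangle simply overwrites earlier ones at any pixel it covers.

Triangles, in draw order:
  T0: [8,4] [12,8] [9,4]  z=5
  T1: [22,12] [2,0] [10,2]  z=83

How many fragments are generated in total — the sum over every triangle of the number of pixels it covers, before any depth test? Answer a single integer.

T0:
  2·area = 4  (B↔C swapped to make it positive)
  edge (8, 4)→(9, 4): d=(1,0) top-left  bias=+0
  edge (9, 4)→(12, 8): d=(3,4) right/bottom  bias=-1
  edge (12, 8)→(8, 4): d=(-4,-4) top-left  bias=+0
    (2,0)@(5, 1): e=[-3,7,0] → .  [on edge]
    (3,1)@(7, 3): e=[-1,5,0] → .  [on edge]
    (4,2)@(9, 5): e=[1,3,0] → X  [on edge]
    (5,2)@(11, 5): e=[1,-5,8] → .
    (4,3)@(9, 7): e=[3,9,-8] → .
    (5,3)@(11, 7): e=[3,1,0] → X  [on edge]
    (6,3)@(13, 7): e=[3,-7,8] → .
    (5,4)@(11, 9): e=[5,7,-8] → .
    (6,4)@(13, 9): e=[5,-1,0] → .  [on edge]
    (7,5)@(15, 11): e=[7,-3,0] → .  [on edge]
    (8,6)@(17, 13): e=[9,-5,0] → .  [on edge]
  covered (2 px):
    . . . . . . . . . . . .
    . . . . . . . . . . . .
    . . . . X . . . . . . .
    . . . . . X . . . . . .
    . . . . . . . . . . . .
    . . . . . . . . . . . .
    . . . . . . . . . . . .
T1:
  2·area = 56
  edge (22, 12)→(2, 0): d=(-20,-12) top-left  bias=+0
  edge (2, 0)→(10, 2): d=(8,2) right/bottom  bias=-1
  edge (10, 2)→(22, 12): d=(12,10) right/bottom  bias=-1
    (2,0)@(5, 1): e=[16,2,38] → X
    (3,0)@(7, 1): e=[40,-2,18] → .
    (2,1)@(5, 3): e=[-24,18,62] → .
    (3,1)@(7, 3): e=[0,14,42] → X  [on edge]
    (4,1)@(9, 3): e=[24,10,22] → X
    (5,1)@(11, 3): e=[48,6,2] → X
    (6,1)@(13, 3): e=[72,2,-18] → .
    (3,2)@(7, 5): e=[-40,30,66] → .
    (4,2)@(9, 5): e=[-16,26,46] → .
    (5,2)@(11, 5): e=[8,22,26] → X
    (6,2)@(13, 5): e=[32,18,6] → X
    (7,2)@(15, 5): e=[56,14,-14] → .
    (8,4)@(17, 9): e=[0,42,14] → X  [on edge]
  covered (8 px):
    . . X . . . . . . . . .
    . . . X X X . . . . . .
    . . . . . X X . . . . .
    . . . . . . . X . . . .
    . . . . . . . . X . . .
    . . . . . . . . . . . .
    . . . . . . . . . . . .

Answer: 10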